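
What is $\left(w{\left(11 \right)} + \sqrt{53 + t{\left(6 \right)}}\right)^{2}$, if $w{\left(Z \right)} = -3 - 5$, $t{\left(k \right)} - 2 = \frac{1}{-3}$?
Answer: $\frac{356}{3} - \frac{32 \sqrt{123}}{3} \approx 0.36761$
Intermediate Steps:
$t{\left(k \right)} = \frac{5}{3}$ ($t{\left(k \right)} = 2 + \frac{1}{-3} = 2 - \frac{1}{3} = \frac{5}{3}$)
$w{\left(Z \right)} = -8$ ($w{\left(Z \right)} = -3 - 5 = -8$)
$\left(w{\left(11 \right)} + \sqrt{53 + t{\left(6 \right)}}\right)^{2} = \left(-8 + \sqrt{53 + \frac{5}{3}}\right)^{2} = \left(-8 + \sqrt{\frac{164}{3}}\right)^{2} = \left(-8 + \frac{2 \sqrt{123}}{3}\right)^{2}$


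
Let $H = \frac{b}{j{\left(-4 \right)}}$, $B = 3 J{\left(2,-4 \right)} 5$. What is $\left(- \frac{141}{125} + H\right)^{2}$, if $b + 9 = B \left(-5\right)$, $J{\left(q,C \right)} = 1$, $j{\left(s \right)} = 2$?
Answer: $\frac{29062881}{15625} \approx 1860.0$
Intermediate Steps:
$B = 15$ ($B = 3 \cdot 1 \cdot 5 = 3 \cdot 5 = 15$)
$b = -84$ ($b = -9 + 15 \left(-5\right) = -9 - 75 = -84$)
$H = -42$ ($H = - \frac{84}{2} = \left(-84\right) \frac{1}{2} = -42$)
$\left(- \frac{141}{125} + H\right)^{2} = \left(- \frac{141}{125} - 42\right)^{2} = \left(- \frac{5391}{125}\right)^{2} = \frac{29062881}{15625}$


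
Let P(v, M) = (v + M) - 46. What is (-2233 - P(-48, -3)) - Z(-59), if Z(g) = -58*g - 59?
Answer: -5499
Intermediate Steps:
P(v, M) = -46 + M + v (P(v, M) = (M + v) - 46 = -46 + M + v)
Z(g) = -59 - 58*g
(-2233 - P(-48, -3)) - Z(-59) = (-2233 - (-46 - 3 - 48)) - (-59 - 58*(-59)) = (-2233 - 1*(-97)) - (-59 + 3422) = (-2233 + 97) - 1*3363 = -2136 - 3363 = -5499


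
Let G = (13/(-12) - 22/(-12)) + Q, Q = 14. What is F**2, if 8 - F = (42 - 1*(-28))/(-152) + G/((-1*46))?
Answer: 942428601/12222016 ≈ 77.109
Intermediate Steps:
G = 59/4 (G = (13/(-12) - 22/(-12)) + 14 = (13*(-1/12) - 22*(-1/12)) + 14 = (-13/12 + 11/6) + 14 = 3/4 + 14 = 59/4 ≈ 14.750)
F = 30699/3496 (F = 8 - ((42 - 1*(-28))/(-152) + 59/(4*((-1*46)))) = 8 - ((42 + 28)*(-1/152) + (59/4)/(-46)) = 8 - (70*(-1/152) + (59/4)*(-1/46)) = 8 - (-35/76 - 59/184) = 8 - 1*(-2731/3496) = 8 + 2731/3496 = 30699/3496 ≈ 8.7812)
F**2 = (30699/3496)**2 = 942428601/12222016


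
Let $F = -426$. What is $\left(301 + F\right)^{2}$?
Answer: $15625$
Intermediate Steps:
$\left(301 + F\right)^{2} = \left(301 - 426\right)^{2} = \left(-125\right)^{2} = 15625$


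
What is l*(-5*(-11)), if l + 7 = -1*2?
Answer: -495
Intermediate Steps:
l = -9 (l = -7 - 1*2 = -7 - 2 = -9)
l*(-5*(-11)) = -(-45)*(-11) = -9*55 = -495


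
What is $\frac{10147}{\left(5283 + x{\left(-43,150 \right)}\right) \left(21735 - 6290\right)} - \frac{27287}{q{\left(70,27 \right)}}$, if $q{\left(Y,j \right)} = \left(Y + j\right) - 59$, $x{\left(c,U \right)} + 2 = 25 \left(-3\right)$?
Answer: $- \frac{28869163404}{40203335} \approx -718.08$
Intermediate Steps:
$x{\left(c,U \right)} = -77$ ($x{\left(c,U \right)} = -2 + 25 \left(-3\right) = -2 - 75 = -77$)
$q{\left(Y,j \right)} = -59 + Y + j$
$\frac{10147}{\left(5283 + x{\left(-43,150 \right)}\right) \left(21735 - 6290\right)} - \frac{27287}{q{\left(70,27 \right)}} = \frac{10147}{\left(5283 - 77\right) \left(21735 - 6290\right)} - \frac{27287}{-59 + 70 + 27} = \frac{10147}{5206 \cdot 15445} - \frac{27287}{38} = \frac{10147}{80406670} - \frac{27287}{38} = - \frac{28869163404}{40203335}$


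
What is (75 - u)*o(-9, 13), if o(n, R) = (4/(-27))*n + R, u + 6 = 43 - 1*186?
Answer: 9632/3 ≈ 3210.7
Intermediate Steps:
u = -149 (u = -6 + (43 - 1*186) = -6 + (43 - 186) = -6 - 143 = -149)
o(n, R) = R - 4*n/27 (o(n, R) = (4*(-1/27))*n + R = -4*n/27 + R = R - 4*n/27)
(75 - u)*o(-9, 13) = (75 - 1*(-149))*(13 - 4/27*(-9)) = (75 + 149)*(13 + 4/3) = 224*(43/3) = 9632/3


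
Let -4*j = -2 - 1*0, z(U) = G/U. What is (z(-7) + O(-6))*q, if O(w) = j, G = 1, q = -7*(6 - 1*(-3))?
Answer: -45/2 ≈ -22.500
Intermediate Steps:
q = -63 (q = -7*(6 + 3) = -7*9 = -63)
z(U) = 1/U
j = ½ (j = -(-2 - 1*0)/4 = -(-2 + 0)/4 = -¼*(-2) = ½ ≈ 0.50000)
O(w) = ½
(z(-7) + O(-6))*q = (1/(-7) + ½)*(-63) = (-⅐ + ½)*(-63) = (5/14)*(-63) = -45/2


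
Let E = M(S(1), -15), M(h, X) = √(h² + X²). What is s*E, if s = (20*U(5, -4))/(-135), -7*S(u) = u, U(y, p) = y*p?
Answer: 80*√11026/189 ≈ 44.446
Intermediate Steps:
U(y, p) = p*y
S(u) = -u/7
M(h, X) = √(X² + h²)
E = √11026/7 (E = √((-15)² + (-⅐*1)²) = √(225 + (-⅐)²) = √(225 + 1/49) = √(11026/49) = √11026/7 ≈ 15.001)
s = 80/27 (s = (20*(-4*5))/(-135) = (20*(-20))*(-1/135) = -400*(-1/135) = 80/27 ≈ 2.9630)
s*E = 80*(√11026/7)/27 = 80*√11026/189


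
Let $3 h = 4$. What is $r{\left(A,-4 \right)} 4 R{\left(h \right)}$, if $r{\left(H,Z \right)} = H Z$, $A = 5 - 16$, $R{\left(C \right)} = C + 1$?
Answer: $\frac{1232}{3} \approx 410.67$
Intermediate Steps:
$h = \frac{4}{3}$ ($h = \frac{1}{3} \cdot 4 = \frac{4}{3} \approx 1.3333$)
$R{\left(C \right)} = 1 + C$
$A = -11$ ($A = 5 - 16 = -11$)
$r{\left(A,-4 \right)} 4 R{\left(h \right)} = \left(-11\right) \left(-4\right) 4 \left(1 + \frac{4}{3}\right) = 44 \cdot 4 \cdot \frac{7}{3} = 176 \cdot \frac{7}{3} = \frac{1232}{3}$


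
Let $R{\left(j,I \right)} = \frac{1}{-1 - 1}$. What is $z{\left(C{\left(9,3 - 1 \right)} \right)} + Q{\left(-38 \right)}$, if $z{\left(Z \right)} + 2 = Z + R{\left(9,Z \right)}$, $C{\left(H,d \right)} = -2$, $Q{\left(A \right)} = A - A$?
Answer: $- \frac{9}{2} \approx -4.5$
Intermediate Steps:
$Q{\left(A \right)} = 0$
$R{\left(j,I \right)} = - \frac{1}{2}$ ($R{\left(j,I \right)} = \frac{1}{-2} = - \frac{1}{2}$)
$z{\left(Z \right)} = - \frac{5}{2} + Z$ ($z{\left(Z \right)} = -2 + \left(Z - \frac{1}{2}\right) = -2 + \left(- \frac{1}{2} + Z\right) = - \frac{5}{2} + Z$)
$z{\left(C{\left(9,3 - 1 \right)} \right)} + Q{\left(-38 \right)} = \left(- \frac{5}{2} - 2\right) + 0 = - \frac{9}{2} + 0 = - \frac{9}{2}$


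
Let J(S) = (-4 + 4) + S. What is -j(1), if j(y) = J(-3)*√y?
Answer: 3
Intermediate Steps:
J(S) = S (J(S) = 0 + S = S)
j(y) = -3*√y
-j(1) = -(-3)*√1 = -(-3) = -1*(-3) = 3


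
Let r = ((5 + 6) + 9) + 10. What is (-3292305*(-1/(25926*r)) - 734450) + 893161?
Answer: 8229702259/51852 ≈ 1.5872e+5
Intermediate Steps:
r = 30 (r = (11 + 9) + 10 = 20 + 10 = 30)
(-3292305*(-1/(25926*r)) - 734450) + 893161 = (-3292305/((-25926*30)) - 734450) + 893161 = (-3292305/(-777780) - 734450) + 893161 = (-3292305*(-1/777780) - 734450) + 893161 = (219487/51852 - 734450) + 893161 = -38082481913/51852 + 893161 = 8229702259/51852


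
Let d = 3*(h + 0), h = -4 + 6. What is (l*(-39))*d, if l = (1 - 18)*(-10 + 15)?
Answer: 19890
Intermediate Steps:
h = 2
l = -85 (l = -17*5 = -85)
d = 6 (d = 3*(2 + 0) = 3*2 = 6)
(l*(-39))*d = -85*(-39)*6 = 3315*6 = 19890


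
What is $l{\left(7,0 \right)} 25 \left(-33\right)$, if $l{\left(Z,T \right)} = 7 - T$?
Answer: $-5775$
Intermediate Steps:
$l{\left(7,0 \right)} 25 \left(-33\right) = \left(7 - 0\right) 25 \left(-33\right) = \left(7 + 0\right) 25 \left(-33\right) = 7 \cdot 25 \left(-33\right) = 175 \left(-33\right) = -5775$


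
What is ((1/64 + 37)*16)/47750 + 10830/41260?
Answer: 108313747/394033000 ≈ 0.27489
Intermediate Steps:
((1/64 + 37)*16)/47750 + 10830/41260 = ((1/64 + 37)*16)*(1/47750) + 10830*(1/41260) = ((2369/64)*16)*(1/47750) + 1083/4126 = (2369/4)*(1/47750) + 1083/4126 = 2369/191000 + 1083/4126 = 108313747/394033000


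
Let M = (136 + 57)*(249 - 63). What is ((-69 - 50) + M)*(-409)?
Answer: -14633611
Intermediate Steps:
M = 35898 (M = 193*186 = 35898)
((-69 - 50) + M)*(-409) = ((-69 - 50) + 35898)*(-409) = (-119 + 35898)*(-409) = 35779*(-409) = -14633611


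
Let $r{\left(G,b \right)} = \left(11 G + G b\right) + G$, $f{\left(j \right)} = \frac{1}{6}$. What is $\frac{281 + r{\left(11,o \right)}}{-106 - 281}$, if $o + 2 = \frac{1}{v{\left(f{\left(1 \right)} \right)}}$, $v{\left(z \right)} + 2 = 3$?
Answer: $- \frac{134}{129} \approx -1.0388$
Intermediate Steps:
$f{\left(j \right)} = \frac{1}{6}$
$v{\left(z \right)} = 1$ ($v{\left(z \right)} = -2 + 3 = 1$)
$o = -1$ ($o = -2 + 1^{-1} = -2 + 1 = -1$)
$r{\left(G,b \right)} = 12 G + G b$
$\frac{281 + r{\left(11,o \right)}}{-106 - 281} = \frac{281 + 11 \left(12 - 1\right)}{-106 - 281} = \frac{281 + 11 \cdot 11}{-387} = \left(281 + 121\right) \left(- \frac{1}{387}\right) = 402 \left(- \frac{1}{387}\right) = - \frac{134}{129}$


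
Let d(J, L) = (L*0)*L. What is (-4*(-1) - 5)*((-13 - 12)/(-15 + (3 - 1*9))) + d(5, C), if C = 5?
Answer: -25/21 ≈ -1.1905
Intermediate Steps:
d(J, L) = 0 (d(J, L) = 0*L = 0)
(-4*(-1) - 5)*((-13 - 12)/(-15 + (3 - 1*9))) + d(5, C) = (-4*(-1) - 5)*((-13 - 12)/(-15 + (3 - 1*9))) + 0 = (4 - 5)*(-25/(-15 + (3 - 9))) + 0 = -(-25)/(-15 - 6) + 0 = -(-25)/(-21) + 0 = -(-25)*(-1)/21 + 0 = -1*25/21 + 0 = -25/21 + 0 = -25/21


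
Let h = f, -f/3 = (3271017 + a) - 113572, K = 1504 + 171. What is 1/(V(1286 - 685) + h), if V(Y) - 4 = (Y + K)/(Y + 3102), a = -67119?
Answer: -3703/34330414446 ≈ -1.0786e-7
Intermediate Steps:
K = 1675
f = -9270978 (f = -3*((3271017 - 67119) - 113572) = -3*(3203898 - 113572) = -3*3090326 = -9270978)
V(Y) = 4 + (1675 + Y)/(3102 + Y) (V(Y) = 4 + (Y + 1675)/(Y + 3102) = 4 + (1675 + Y)/(3102 + Y))
h = -9270978
1/(V(1286 - 685) + h) = 1/((14083 + 5*(1286 - 685))/(3102 + (1286 - 685)) - 9270978) = 1/((14083 + 5*601)/(3102 + 601) - 9270978) = 1/((14083 + 3005)/3703 - 9270978) = 1/((1/3703)*17088 - 9270978) = 1/(17088/3703 - 9270978) = 1/(-34330414446/3703) = -3703/34330414446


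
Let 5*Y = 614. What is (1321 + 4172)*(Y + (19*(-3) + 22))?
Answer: 2411427/5 ≈ 4.8229e+5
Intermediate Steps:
Y = 614/5 (Y = (⅕)*614 = 614/5 ≈ 122.80)
(1321 + 4172)*(Y + (19*(-3) + 22)) = (1321 + 4172)*(614/5 + (19*(-3) + 22)) = 5493*(614/5 + (-57 + 22)) = 5493*(614/5 - 35) = 5493*(439/5) = 2411427/5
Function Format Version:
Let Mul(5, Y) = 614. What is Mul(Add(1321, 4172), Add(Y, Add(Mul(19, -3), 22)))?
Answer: Rational(2411427, 5) ≈ 4.8229e+5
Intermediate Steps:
Y = Rational(614, 5) (Y = Mul(Rational(1, 5), 614) = Rational(614, 5) ≈ 122.80)
Mul(Add(1321, 4172), Add(Y, Add(Mul(19, -3), 22))) = Mul(Add(1321, 4172), Add(Rational(614, 5), Add(Mul(19, -3), 22))) = Mul(5493, Add(Rational(614, 5), Add(-57, 22))) = Mul(5493, Add(Rational(614, 5), -35)) = Mul(5493, Rational(439, 5)) = Rational(2411427, 5)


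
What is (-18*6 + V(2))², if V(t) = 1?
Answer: 11449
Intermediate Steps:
(-18*6 + V(2))² = (-18*6 + 1)² = (-108 + 1)² = (-107)² = 11449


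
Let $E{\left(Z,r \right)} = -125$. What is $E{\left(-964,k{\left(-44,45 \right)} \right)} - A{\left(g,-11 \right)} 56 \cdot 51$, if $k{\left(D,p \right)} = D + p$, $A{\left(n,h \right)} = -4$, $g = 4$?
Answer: $11299$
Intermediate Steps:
$E{\left(-964,k{\left(-44,45 \right)} \right)} - A{\left(g,-11 \right)} 56 \cdot 51 = -125 - \left(-4\right) 56 \cdot 51 = -125 - \left(-224\right) 51 = -125 - -11424 = -125 + 11424 = 11299$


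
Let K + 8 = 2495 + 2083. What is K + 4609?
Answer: 9179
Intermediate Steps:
K = 4570 (K = -8 + (2495 + 2083) = -8 + 4578 = 4570)
K + 4609 = 4570 + 4609 = 9179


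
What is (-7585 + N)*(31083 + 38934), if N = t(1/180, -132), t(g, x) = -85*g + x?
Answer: -6484251031/12 ≈ -5.4035e+8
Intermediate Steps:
t(g, x) = x - 85*g
N = -4769/36 (N = -132 - 85/180 = -132 - 85*1/180 = -132 - 17/36 = -4769/36 ≈ -132.47)
(-7585 + N)*(31083 + 38934) = (-7585 - 4769/36)*(31083 + 38934) = -277829/36*70017 = -6484251031/12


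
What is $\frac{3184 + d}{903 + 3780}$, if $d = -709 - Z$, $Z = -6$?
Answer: $\frac{827}{1561} \approx 0.52979$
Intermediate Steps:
$d = -703$ ($d = -709 - -6 = -709 + 6 = -703$)
$\frac{3184 + d}{903 + 3780} = \frac{3184 - 703}{903 + 3780} = \frac{2481}{4683} = 2481 \cdot \frac{1}{4683} = \frac{827}{1561}$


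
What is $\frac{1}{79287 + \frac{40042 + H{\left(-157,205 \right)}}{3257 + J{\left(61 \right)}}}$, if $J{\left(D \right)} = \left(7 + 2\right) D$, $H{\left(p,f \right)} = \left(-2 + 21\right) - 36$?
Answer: $\frac{3806}{301806347} \approx 1.2611 \cdot 10^{-5}$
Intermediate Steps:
$H{\left(p,f \right)} = -17$ ($H{\left(p,f \right)} = 19 - 36 = -17$)
$J{\left(D \right)} = 9 D$
$\frac{1}{79287 + \frac{40042 + H{\left(-157,205 \right)}}{3257 + J{\left(61 \right)}}} = \frac{1}{79287 + \frac{40042 - 17}{3257 + 9 \cdot 61}} = \frac{1}{79287 + \frac{40025}{3257 + 549}} = \frac{1}{79287 + \frac{40025}{3806}} = \frac{1}{\frac{301806347}{3806}} = \frac{3806}{301806347}$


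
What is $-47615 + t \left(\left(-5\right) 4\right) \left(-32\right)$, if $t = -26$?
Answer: $-64255$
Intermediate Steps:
$-47615 + t \left(\left(-5\right) 4\right) \left(-32\right) = -47615 + - 26 \left(\left(-5\right) 4\right) \left(-32\right) = -47615 + \left(-26\right) \left(-20\right) \left(-32\right) = -47615 + 520 \left(-32\right) = -47615 - 16640 = -64255$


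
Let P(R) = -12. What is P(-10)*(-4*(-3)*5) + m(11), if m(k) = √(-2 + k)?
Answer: -717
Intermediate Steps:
P(-10)*(-4*(-3)*5) + m(11) = -12*(-4*(-3))*5 + √(-2 + 11) = -144*5 + √9 = -12*60 + 3 = -720 + 3 = -717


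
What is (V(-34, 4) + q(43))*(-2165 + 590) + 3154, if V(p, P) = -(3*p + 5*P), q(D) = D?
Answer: -193721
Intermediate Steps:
V(p, P) = -5*P - 3*p
(V(-34, 4) + q(43))*(-2165 + 590) + 3154 = ((-5*4 - 3*(-34)) + 43)*(-2165 + 590) + 3154 = ((-20 + 102) + 43)*(-1575) + 3154 = (82 + 43)*(-1575) + 3154 = 125*(-1575) + 3154 = -196875 + 3154 = -193721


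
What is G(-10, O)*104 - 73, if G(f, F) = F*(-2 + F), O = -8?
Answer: 8247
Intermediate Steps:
G(-10, O)*104 - 73 = -8*(-2 - 8)*104 - 73 = -8*(-10)*104 - 73 = 80*104 - 73 = 8320 - 73 = 8247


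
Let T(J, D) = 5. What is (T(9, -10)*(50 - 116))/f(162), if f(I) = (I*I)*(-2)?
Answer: 55/8748 ≈ 0.0062872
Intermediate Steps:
f(I) = -2*I² (f(I) = I²*(-2) = -2*I²)
(T(9, -10)*(50 - 116))/f(162) = (5*(50 - 116))/((-2*162²)) = (5*(-66))/((-2*26244)) = -330/(-52488) = -330*(-1/52488) = 55/8748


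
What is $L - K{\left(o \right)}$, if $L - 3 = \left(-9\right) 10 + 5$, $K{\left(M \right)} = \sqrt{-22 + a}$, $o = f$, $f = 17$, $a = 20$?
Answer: $-82 - i \sqrt{2} \approx -82.0 - 1.4142 i$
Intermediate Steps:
$o = 17$
$K{\left(M \right)} = i \sqrt{2}$ ($K{\left(M \right)} = \sqrt{-22 + 20} = \sqrt{-2} = i \sqrt{2}$)
$L = -82$ ($L = 3 + \left(\left(-9\right) 10 + 5\right) = 3 + \left(-90 + 5\right) = 3 - 85 = -82$)
$L - K{\left(o \right)} = -82 - i \sqrt{2}$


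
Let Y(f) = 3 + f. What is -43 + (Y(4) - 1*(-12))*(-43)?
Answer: -860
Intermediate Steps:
-43 + (Y(4) - 1*(-12))*(-43) = -43 + ((3 + 4) - 1*(-12))*(-43) = -43 + (7 + 12)*(-43) = -43 + 19*(-43) = -43 - 817 = -860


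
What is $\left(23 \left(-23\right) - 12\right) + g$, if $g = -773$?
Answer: $-1314$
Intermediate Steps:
$\left(23 \left(-23\right) - 12\right) + g = \left(23 \left(-23\right) - 12\right) - 773 = \left(-529 + \left(-13 + 1\right)\right) - 773 = \left(-529 - 12\right) - 773 = -541 - 773 = -1314$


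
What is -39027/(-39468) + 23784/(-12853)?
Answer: -145697627/169094068 ≈ -0.86164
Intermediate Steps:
-39027/(-39468) + 23784/(-12853) = -39027*(-1/39468) + 23784*(-1/12853) = 13009/13156 - 23784/12853 = -145697627/169094068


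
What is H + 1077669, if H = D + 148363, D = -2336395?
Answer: -1110363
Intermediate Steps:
H = -2188032 (H = -2336395 + 148363 = -2188032)
H + 1077669 = -2188032 + 1077669 = -1110363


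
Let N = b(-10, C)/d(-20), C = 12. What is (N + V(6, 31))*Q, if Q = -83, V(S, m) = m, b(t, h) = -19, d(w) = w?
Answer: -53037/20 ≈ -2651.9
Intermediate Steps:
N = 19/20 (N = -19/(-20) = -19*(-1/20) = 19/20 ≈ 0.95000)
(N + V(6, 31))*Q = (19/20 + 31)*(-83) = (639/20)*(-83) = -53037/20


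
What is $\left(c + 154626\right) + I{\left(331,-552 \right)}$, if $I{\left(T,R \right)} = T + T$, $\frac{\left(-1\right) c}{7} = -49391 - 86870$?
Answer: $1109115$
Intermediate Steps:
$c = 953827$ ($c = - 7 \left(-49391 - 86870\right) = \left(-7\right) \left(-136261\right) = 953827$)
$I{\left(T,R \right)} = 2 T$
$\left(c + 154626\right) + I{\left(331,-552 \right)} = \left(953827 + 154626\right) + 2 \cdot 331 = 1108453 + 662 = 1109115$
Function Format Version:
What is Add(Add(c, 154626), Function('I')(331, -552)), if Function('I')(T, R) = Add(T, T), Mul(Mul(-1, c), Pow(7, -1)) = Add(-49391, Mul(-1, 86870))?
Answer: 1109115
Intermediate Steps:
c = 953827 (c = Mul(-7, Add(-49391, Mul(-1, 86870))) = Mul(-7, Add(-49391, -86870)) = Mul(-7, -136261) = 953827)
Function('I')(T, R) = Mul(2, T)
Add(Add(c, 154626), Function('I')(331, -552)) = Add(Add(953827, 154626), Mul(2, 331)) = Add(1108453, 662) = 1109115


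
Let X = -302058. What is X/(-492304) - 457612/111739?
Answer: -95766279593/27504778328 ≈ -3.4818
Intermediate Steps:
X/(-492304) - 457612/111739 = -302058/(-492304) - 457612/111739 = -302058*(-1/492304) - 457612*1/111739 = 151029/246152 - 457612/111739 = -95766279593/27504778328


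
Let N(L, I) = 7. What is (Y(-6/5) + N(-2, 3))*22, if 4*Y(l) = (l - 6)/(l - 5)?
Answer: 4972/31 ≈ 160.39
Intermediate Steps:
Y(l) = (-6 + l)/(4*(-5 + l)) (Y(l) = ((l - 6)/(l - 5))/4 = ((-6 + l)/(-5 + l))/4 = (-6 + l)/(4*(-5 + l)))
(Y(-6/5) + N(-2, 3))*22 = ((-6 - 6/5)/(4*(-5 - 6/5)) + 7)*22 = ((¼)*(-36/5)/(-31/5) + 7)*22 = ((¼)*(-5/31)*(-36/5) + 7)*22 = (9/31 + 7)*22 = (226/31)*22 = 4972/31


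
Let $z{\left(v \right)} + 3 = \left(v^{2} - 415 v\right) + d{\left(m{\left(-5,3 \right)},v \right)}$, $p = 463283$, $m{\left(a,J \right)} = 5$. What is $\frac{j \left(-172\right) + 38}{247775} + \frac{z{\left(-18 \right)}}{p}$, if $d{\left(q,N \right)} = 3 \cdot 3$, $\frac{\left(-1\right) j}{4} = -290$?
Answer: $- \frac{90483974406}{114789945325} \approx -0.78826$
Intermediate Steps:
$j = 1160$ ($j = \left(-4\right) \left(-290\right) = 1160$)
$d{\left(q,N \right)} = 9$
$z{\left(v \right)} = 6 + v^{2} - 415 v$ ($z{\left(v \right)} = -3 + \left(\left(v^{2} - 415 v\right) + 9\right) = -3 + \left(9 + v^{2} - 415 v\right) = 6 + v^{2} - 415 v$)
$\frac{j \left(-172\right) + 38}{247775} + \frac{z{\left(-18 \right)}}{p} = \frac{1160 \left(-172\right) + 38}{247775} + \frac{6 + \left(-18\right)^{2} - -7470}{463283} = \left(-199520 + 38\right) \frac{1}{247775} + \left(6 + 324 + 7470\right) \frac{1}{463283} = \left(-199482\right) \frac{1}{247775} + 7800 \cdot \frac{1}{463283} = - \frac{199482}{247775} + \frac{7800}{463283} = - \frac{90483974406}{114789945325}$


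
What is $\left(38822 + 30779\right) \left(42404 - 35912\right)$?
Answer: $451849692$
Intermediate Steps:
$\left(38822 + 30779\right) \left(42404 - 35912\right) = 69601 \cdot 6492 = 451849692$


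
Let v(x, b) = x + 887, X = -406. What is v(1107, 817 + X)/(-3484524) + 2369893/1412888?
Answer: 2063782934315/1230810536328 ≈ 1.6768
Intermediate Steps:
v(x, b) = 887 + x
v(1107, 817 + X)/(-3484524) + 2369893/1412888 = (887 + 1107)/(-3484524) + 2369893/1412888 = 1994*(-1/3484524) + 2369893*(1/1412888) = -997/1742262 + 2369893/1412888 = 2063782934315/1230810536328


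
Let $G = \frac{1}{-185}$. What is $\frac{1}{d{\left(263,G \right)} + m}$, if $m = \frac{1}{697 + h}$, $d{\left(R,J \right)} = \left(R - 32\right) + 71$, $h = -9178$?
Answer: $\frac{8481}{2561261} \approx 0.0033113$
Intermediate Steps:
$G = - \frac{1}{185} \approx -0.0054054$
$d{\left(R,J \right)} = 39 + R$ ($d{\left(R,J \right)} = \left(-32 + R\right) + 71 = 39 + R$)
$m = - \frac{1}{8481}$ ($m = \frac{1}{697 - 9178} = \frac{1}{-8481} = - \frac{1}{8481} \approx -0.00011791$)
$\frac{1}{d{\left(263,G \right)} + m} = \frac{1}{\left(39 + 263\right) - \frac{1}{8481}} = \frac{1}{302 - \frac{1}{8481}} = \frac{1}{\frac{2561261}{8481}} = \frac{8481}{2561261}$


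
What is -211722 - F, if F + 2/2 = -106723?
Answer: -104998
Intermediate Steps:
F = -106724 (F = -1 - 106723 = -106724)
-211722 - F = -211722 - 1*(-106724) = -211722 + 106724 = -104998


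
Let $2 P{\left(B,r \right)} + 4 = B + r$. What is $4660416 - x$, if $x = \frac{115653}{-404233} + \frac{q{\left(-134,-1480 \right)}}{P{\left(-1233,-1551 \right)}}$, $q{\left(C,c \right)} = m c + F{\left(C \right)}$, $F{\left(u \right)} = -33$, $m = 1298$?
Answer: $\frac{2625371753771905}{563500802} \approx 4.659 \cdot 10^{6}$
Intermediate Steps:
$P{\left(B,r \right)} = -2 + \frac{B}{2} + \frac{r}{2}$ ($P{\left(B,r \right)} = -2 + \frac{B + r}{2} = -2 + \left(\frac{B}{2} + \frac{r}{2}\right) = -2 + \frac{B}{2} + \frac{r}{2}$)
$q{\left(C,c \right)} = -33 + 1298 c$ ($q{\left(C,c \right)} = 1298 c - 33 = -33 + 1298 c$)
$x = \frac{776399881727}{563500802}$ ($x = \frac{115653}{-404233} + \frac{-33 + 1298 \left(-1480\right)}{-2 + \frac{1}{2} \left(-1233\right) + \frac{1}{2} \left(-1551\right)} = 115653 \left(- \frac{1}{404233}\right) + \frac{-33 - 1921040}{-2 - \frac{1233}{2} - \frac{1551}{2}} = - \frac{115653}{404233} - \frac{1921073}{-1394} = - \frac{115653}{404233} - - \frac{1921073}{1394} = - \frac{115653}{404233} + \frac{1921073}{1394} = \frac{776399881727}{563500802} \approx 1377.8$)
$4660416 - x = 4660416 - \frac{776399881727}{563500802} = \frac{2625371753771905}{563500802}$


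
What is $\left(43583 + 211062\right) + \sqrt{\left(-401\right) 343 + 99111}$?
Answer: $254645 + 4 i \sqrt{2402} \approx 2.5465 \cdot 10^{5} + 196.04 i$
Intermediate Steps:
$\left(43583 + 211062\right) + \sqrt{\left(-401\right) 343 + 99111} = 254645 + \sqrt{-137543 + 99111} = 254645 + \sqrt{-38432} = 254645 + 4 i \sqrt{2402}$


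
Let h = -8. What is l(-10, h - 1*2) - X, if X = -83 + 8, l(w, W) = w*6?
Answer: 15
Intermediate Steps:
l(w, W) = 6*w
X = -75
l(-10, h - 1*2) - X = 6*(-10) - 1*(-75) = -60 + 75 = 15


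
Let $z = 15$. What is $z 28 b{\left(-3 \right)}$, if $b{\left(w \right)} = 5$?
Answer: $2100$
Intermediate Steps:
$z 28 b{\left(-3 \right)} = 15 \cdot 28 \cdot 5 = 420 \cdot 5 = 2100$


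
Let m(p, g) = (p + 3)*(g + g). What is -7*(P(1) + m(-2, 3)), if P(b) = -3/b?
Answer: -21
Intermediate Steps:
m(p, g) = 2*g*(3 + p) (m(p, g) = (3 + p)*(2*g) = 2*g*(3 + p))
-7*(P(1) + m(-2, 3)) = -7*(-3/1 + 2*3*(3 - 2)) = -7*(-3*1 + 2*3*1) = -7*(-3 + 6) = -7*3 = -21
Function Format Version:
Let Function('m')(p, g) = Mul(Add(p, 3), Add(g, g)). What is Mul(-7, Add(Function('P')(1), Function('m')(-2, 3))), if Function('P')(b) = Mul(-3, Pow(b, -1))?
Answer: -21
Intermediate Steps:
Function('m')(p, g) = Mul(2, g, Add(3, p)) (Function('m')(p, g) = Mul(Add(3, p), Mul(2, g)) = Mul(2, g, Add(3, p)))
Mul(-7, Add(Function('P')(1), Function('m')(-2, 3))) = Mul(-7, Add(Mul(-3, Pow(1, -1)), Mul(2, 3, Add(3, -2)))) = Mul(-7, Add(Mul(-3, 1), Mul(2, 3, 1))) = Mul(-7, Add(-3, 6)) = Mul(-7, 3) = -21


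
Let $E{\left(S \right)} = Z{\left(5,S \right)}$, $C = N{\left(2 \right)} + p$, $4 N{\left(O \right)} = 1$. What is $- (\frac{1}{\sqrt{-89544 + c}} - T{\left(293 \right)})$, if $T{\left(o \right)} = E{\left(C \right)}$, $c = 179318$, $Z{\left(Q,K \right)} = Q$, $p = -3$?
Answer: $5 - \frac{\sqrt{89774}}{89774} \approx 4.9967$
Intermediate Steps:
$N{\left(O \right)} = \frac{1}{4}$ ($N{\left(O \right)} = \frac{1}{4} \cdot 1 = \frac{1}{4}$)
$C = - \frac{11}{4}$ ($C = \frac{1}{4} - 3 = - \frac{11}{4} \approx -2.75$)
$E{\left(S \right)} = 5$
$T{\left(o \right)} = 5$
$- (\frac{1}{\sqrt{-89544 + c}} - T{\left(293 \right)}) = - (\frac{1}{\sqrt{-89544 + 179318}} - 5) = - (\frac{1}{\sqrt{89774}} - 5) = - (\frac{\sqrt{89774}}{89774} - 5) = - (-5 + \frac{\sqrt{89774}}{89774}) = 5 - \frac{\sqrt{89774}}{89774}$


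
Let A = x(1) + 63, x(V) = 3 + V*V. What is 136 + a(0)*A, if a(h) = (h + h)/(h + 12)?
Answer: 136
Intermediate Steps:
x(V) = 3 + V²
a(h) = 2*h/(12 + h) (a(h) = (2*h)/(12 + h) = 2*h/(12 + h))
A = 67 (A = (3 + 1²) + 63 = (3 + 1) + 63 = 4 + 63 = 67)
136 + a(0)*A = 136 + (2*0/(12 + 0))*67 = 136 + (2*0/12)*67 = 136 + (2*0*(1/12))*67 = 136 + 0*67 = 136 + 0 = 136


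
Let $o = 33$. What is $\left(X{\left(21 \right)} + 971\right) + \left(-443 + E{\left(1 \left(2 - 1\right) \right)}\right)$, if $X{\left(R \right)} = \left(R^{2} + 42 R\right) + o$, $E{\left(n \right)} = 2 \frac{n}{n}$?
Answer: $1886$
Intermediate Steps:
$E{\left(n \right)} = 2$ ($E{\left(n \right)} = 2 \cdot 1 = 2$)
$X{\left(R \right)} = 33 + R^{2} + 42 R$ ($X{\left(R \right)} = \left(R^{2} + 42 R\right) + 33 = 33 + R^{2} + 42 R$)
$\left(X{\left(21 \right)} + 971\right) + \left(-443 + E{\left(1 \left(2 - 1\right) \right)}\right) = \left(\left(33 + 21^{2} + 42 \cdot 21\right) + 971\right) + \left(-443 + 2\right) = \left(\left(33 + 441 + 882\right) + 971\right) - 441 = \left(1356 + 971\right) - 441 = 2327 - 441 = 1886$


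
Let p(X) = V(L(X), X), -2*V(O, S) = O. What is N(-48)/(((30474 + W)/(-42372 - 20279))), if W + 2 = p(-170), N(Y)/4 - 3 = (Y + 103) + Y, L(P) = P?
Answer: -2506040/30557 ≈ -82.012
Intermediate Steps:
V(O, S) = -O/2
p(X) = -X/2
N(Y) = 424 + 8*Y (N(Y) = 12 + 4*((Y + 103) + Y) = 12 + 4*((103 + Y) + Y) = 12 + 4*(103 + 2*Y) = 12 + (412 + 8*Y) = 424 + 8*Y)
W = 83 (W = -2 - ½*(-170) = -2 + 85 = 83)
N(-48)/(((30474 + W)/(-42372 - 20279))) = (424 + 8*(-48))/(((30474 + 83)/(-42372 - 20279))) = (424 - 384)/((30557/(-62651))) = 40/((30557*(-1/62651))) = 40/(-30557/62651) = 40*(-62651/30557) = -2506040/30557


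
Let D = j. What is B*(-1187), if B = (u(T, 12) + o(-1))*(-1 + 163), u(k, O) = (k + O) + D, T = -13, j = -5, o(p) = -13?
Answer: 3653586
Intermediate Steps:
D = -5
u(k, O) = -5 + O + k (u(k, O) = (k + O) - 5 = (O + k) - 5 = -5 + O + k)
B = -3078 (B = ((-5 + 12 - 13) - 13)*(-1 + 163) = (-6 - 13)*162 = -19*162 = -3078)
B*(-1187) = -3078*(-1187) = 3653586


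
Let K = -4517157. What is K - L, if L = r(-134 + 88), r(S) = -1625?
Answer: -4515532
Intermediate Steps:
L = -1625
K - L = -4517157 - 1*(-1625) = -4517157 + 1625 = -4515532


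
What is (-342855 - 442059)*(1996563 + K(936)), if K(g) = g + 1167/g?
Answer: -6271463634851/4 ≈ -1.5679e+12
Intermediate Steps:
(-342855 - 442059)*(1996563 + K(936)) = (-342855 - 442059)*(1996563 + (936 + 1167/936)) = -784914*(1996563 + (936 + 1167*(1/936))) = -784914*(1996563 + (936 + 389/312)) = -784914*(1996563 + 292421/312) = -784914*623220077/312 = -6271463634851/4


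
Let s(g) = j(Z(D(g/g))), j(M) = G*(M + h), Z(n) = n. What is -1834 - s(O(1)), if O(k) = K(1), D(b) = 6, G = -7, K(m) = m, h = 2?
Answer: -1778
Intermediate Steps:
O(k) = 1
j(M) = -14 - 7*M (j(M) = -7*(M + 2) = -7*(2 + M) = -14 - 7*M)
s(g) = -56 (s(g) = -14 - 7*6 = -14 - 42 = -56)
-1834 - s(O(1)) = -1834 - 1*(-56) = -1834 + 56 = -1778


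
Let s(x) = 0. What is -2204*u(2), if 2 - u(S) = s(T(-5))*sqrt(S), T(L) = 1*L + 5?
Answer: -4408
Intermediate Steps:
T(L) = 5 + L (T(L) = L + 5 = 5 + L)
u(S) = 2 (u(S) = 2 - 0*sqrt(S) = 2 - 1*0 = 2 + 0 = 2)
-2204*u(2) = -2204*2 = -4408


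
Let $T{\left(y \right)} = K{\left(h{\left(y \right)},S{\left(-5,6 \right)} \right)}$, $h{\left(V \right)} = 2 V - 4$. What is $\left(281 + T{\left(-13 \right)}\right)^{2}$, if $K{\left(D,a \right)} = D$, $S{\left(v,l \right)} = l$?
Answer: $63001$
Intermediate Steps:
$h{\left(V \right)} = -4 + 2 V$
$T{\left(y \right)} = -4 + 2 y$
$\left(281 + T{\left(-13 \right)}\right)^{2} = \left(281 + \left(-4 + 2 \left(-13\right)\right)\right)^{2} = \left(281 - 30\right)^{2} = 251^{2} = 63001$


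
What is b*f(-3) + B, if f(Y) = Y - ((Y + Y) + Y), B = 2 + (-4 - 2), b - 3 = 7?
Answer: 56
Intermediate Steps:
b = 10 (b = 3 + 7 = 10)
B = -4 (B = 2 - 6 = -4)
f(Y) = -2*Y (f(Y) = Y - (2*Y + Y) = Y - 3*Y = -2*Y)
b*f(-3) + B = 10*(-2*(-3)) - 4 = 10*6 - 4 = 60 - 4 = 56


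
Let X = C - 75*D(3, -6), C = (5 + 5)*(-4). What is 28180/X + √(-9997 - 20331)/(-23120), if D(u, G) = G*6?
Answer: 1409/133 - I*√7582/11560 ≈ 10.594 - 0.0075324*I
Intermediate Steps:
C = -40 (C = 10*(-4) = -40)
D(u, G) = 6*G
X = 2660 (X = -40 - 450*(-6) = -40 - 75*(-36) = -40 + 2700 = 2660)
28180/X + √(-9997 - 20331)/(-23120) = 28180/2660 + √(-9997 - 20331)/(-23120) = 28180*(1/2660) + √(-30328)*(-1/23120) = 1409/133 + (2*I*√7582)*(-1/23120) = 1409/133 - I*√7582/11560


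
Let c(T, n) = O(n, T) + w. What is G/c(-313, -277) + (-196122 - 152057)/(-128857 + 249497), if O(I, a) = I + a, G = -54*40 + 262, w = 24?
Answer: 1227131/2626240 ≈ 0.46726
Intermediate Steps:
G = -1898 (G = -2160 + 262 = -1898)
c(T, n) = 24 + T + n (c(T, n) = (n + T) + 24 = (T + n) + 24 = 24 + T + n)
G/c(-313, -277) + (-196122 - 152057)/(-128857 + 249497) = -1898/(24 - 313 - 277) + (-196122 - 152057)/(-128857 + 249497) = -1898/(-566) - 348179/120640 = -1898*(-1/566) - 348179*1/120640 = 949/283 - 26783/9280 = 1227131/2626240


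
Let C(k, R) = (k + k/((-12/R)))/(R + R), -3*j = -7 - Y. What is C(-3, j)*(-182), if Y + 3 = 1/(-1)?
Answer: 1001/4 ≈ 250.25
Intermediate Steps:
Y = -4 (Y = -3 + 1/(-1) = -3 - 1 = -4)
j = 1 (j = -(-7 - 1*(-4))/3 = -(-7 + 4)/3 = -⅓*(-3) = 1)
C(k, R) = (k - R*k/12)/(2*R) (C(k, R) = (k + k*(-R/12))/((2*R)) = (k - R*k/12)*(1/(2*R)) = (k - R*k/12)/(2*R))
C(-3, j)*(-182) = ((1/24)*(-3)*(12 - 1*1)/1)*(-182) = ((1/24)*(-3)*1*(12 - 1))*(-182) = ((1/24)*(-3)*1*11)*(-182) = -11/8*(-182) = 1001/4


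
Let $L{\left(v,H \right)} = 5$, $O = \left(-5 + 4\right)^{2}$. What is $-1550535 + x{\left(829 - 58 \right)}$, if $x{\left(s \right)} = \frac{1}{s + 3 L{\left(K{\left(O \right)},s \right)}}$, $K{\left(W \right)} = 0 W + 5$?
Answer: $- \frac{1218720509}{786} \approx -1.5505 \cdot 10^{6}$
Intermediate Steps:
$O = 1$ ($O = \left(-1\right)^{2} = 1$)
$K{\left(W \right)} = 5$ ($K{\left(W \right)} = 0 + 5 = 5$)
$x{\left(s \right)} = \frac{1}{15 + s}$ ($x{\left(s \right)} = \frac{1}{s + 3 \cdot 5} = \frac{1}{s + 15} = \frac{1}{15 + s}$)
$-1550535 + x{\left(829 - 58 \right)} = -1550535 + \frac{1}{15 + \left(829 - 58\right)} = -1550535 + \frac{1}{15 + 771} = -1550535 + \frac{1}{786} = - \frac{1218720509}{786}$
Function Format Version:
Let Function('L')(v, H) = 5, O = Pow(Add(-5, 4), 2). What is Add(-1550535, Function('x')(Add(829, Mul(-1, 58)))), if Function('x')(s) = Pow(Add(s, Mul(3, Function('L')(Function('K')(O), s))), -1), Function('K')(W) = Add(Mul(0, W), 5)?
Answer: Rational(-1218720509, 786) ≈ -1.5505e+6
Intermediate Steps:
O = 1 (O = Pow(-1, 2) = 1)
Function('K')(W) = 5 (Function('K')(W) = Add(0, 5) = 5)
Function('x')(s) = Pow(Add(15, s), -1) (Function('x')(s) = Pow(Add(s, Mul(3, 5)), -1) = Pow(Add(s, 15), -1) = Pow(Add(15, s), -1))
Add(-1550535, Function('x')(Add(829, Mul(-1, 58)))) = Add(-1550535, Pow(Add(15, Add(829, Mul(-1, 58))), -1)) = Add(-1550535, Pow(Add(15, Add(829, -58)), -1)) = Add(-1550535, Pow(Add(15, 771), -1)) = Add(-1550535, Pow(786, -1)) = Add(-1550535, Rational(1, 786)) = Rational(-1218720509, 786)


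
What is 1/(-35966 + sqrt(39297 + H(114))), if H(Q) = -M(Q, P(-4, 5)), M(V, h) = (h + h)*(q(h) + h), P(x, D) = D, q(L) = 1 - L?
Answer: -35966/1293513869 - sqrt(39287)/1293513869 ≈ -2.7958e-5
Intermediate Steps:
M(V, h) = 2*h (M(V, h) = (h + h)*((1 - h) + h) = (2*h)*1 = 2*h)
H(Q) = -10 (H(Q) = -2*5 = -1*10 = -10)
1/(-35966 + sqrt(39297 + H(114))) = 1/(-35966 + sqrt(39297 - 10)) = 1/(-35966 + sqrt(39287))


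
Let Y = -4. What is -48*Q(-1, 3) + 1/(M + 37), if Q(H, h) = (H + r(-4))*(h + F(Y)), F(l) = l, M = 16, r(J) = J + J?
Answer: -22895/53 ≈ -431.98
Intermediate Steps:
r(J) = 2*J
Q(H, h) = (-8 + H)*(-4 + h) (Q(H, h) = (H + 2*(-4))*(h - 4) = (H - 8)*(-4 + h) = (-8 + H)*(-4 + h))
-48*Q(-1, 3) + 1/(M + 37) = -48*(32 - 8*3 - 4*(-1) - 1*3) + 1/(16 + 37) = -48*(32 - 24 + 4 - 3) + 1/53 = -48*9 + 1/53 = -432 + 1/53 = -22895/53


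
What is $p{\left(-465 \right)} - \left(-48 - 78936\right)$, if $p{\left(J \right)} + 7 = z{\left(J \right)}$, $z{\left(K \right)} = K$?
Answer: $78512$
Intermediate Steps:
$p{\left(J \right)} = -7 + J$
$p{\left(-465 \right)} - \left(-48 - 78936\right) = \left(-7 - 465\right) - \left(-48 - 78936\right) = -472 - \left(-48 - 78936\right) = -472 - -78984 = -472 + 78984 = 78512$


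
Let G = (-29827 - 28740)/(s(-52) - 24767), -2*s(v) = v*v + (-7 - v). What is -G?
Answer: -117134/52283 ≈ -2.2404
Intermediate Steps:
s(v) = 7/2 + v/2 - v²/2 (s(v) = -(v*v + (-7 - v))/2 = -(v² + (-7 - v))/2 = -(-7 + v² - v)/2 = 7/2 + v/2 - v²/2)
G = 117134/52283 (G = (-29827 - 28740)/((7/2 + (½)*(-52) - ½*(-52)²) - 24767) = -58567/((7/2 - 26 - ½*2704) - 24767) = -58567/((7/2 - 26 - 1352) - 24767) = -58567/(-2749/2 - 24767) = -58567/(-52283/2) = -58567*(-2/52283) = 117134/52283 ≈ 2.2404)
-G = -1*117134/52283 = -117134/52283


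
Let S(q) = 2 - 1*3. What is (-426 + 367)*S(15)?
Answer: 59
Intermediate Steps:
S(q) = -1 (S(q) = 2 - 3 = -1)
(-426 + 367)*S(15) = (-426 + 367)*(-1) = -59*(-1) = 59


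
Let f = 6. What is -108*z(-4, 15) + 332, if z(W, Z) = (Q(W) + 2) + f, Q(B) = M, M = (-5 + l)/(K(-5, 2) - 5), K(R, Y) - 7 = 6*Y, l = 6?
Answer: -3778/7 ≈ -539.71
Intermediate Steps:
K(R, Y) = 7 + 6*Y
M = 1/14 (M = (-5 + 6)/((7 + 6*2) - 5) = 1/((7 + 12) - 5) = 1/(19 - 5) = 1/14 ≈ 0.071429)
Q(B) = 1/14
z(W, Z) = 113/14 (z(W, Z) = (1/14 + 2) + 6 = 29/14 + 6 = 113/14)
-108*z(-4, 15) + 332 = -108*113/14 + 332 = -6102/7 + 332 = -3778/7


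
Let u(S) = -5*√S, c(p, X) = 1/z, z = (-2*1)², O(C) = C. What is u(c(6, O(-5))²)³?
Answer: -125/64 ≈ -1.9531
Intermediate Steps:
z = 4 (z = (-2)² = 4)
c(p, X) = ¼ (c(p, X) = 1/4 = ¼)
u(c(6, O(-5))²)³ = (-5*√((¼)²))³ = (-5*√(1/16))³ = (-5*¼)³ = (-5/4)³ = -125/64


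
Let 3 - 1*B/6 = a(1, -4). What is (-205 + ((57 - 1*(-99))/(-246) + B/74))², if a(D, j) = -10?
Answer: 96315881104/2301289 ≈ 41853.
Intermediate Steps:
B = 78 (B = 18 - 6*(-10) = 18 + 60 = 78)
(-205 + ((57 - 1*(-99))/(-246) + B/74))² = (-205 + ((57 - 1*(-99))/(-246) + 78/74))² = (-205 + ((57 + 99)*(-1/246) + 78*(1/74)))² = (-205 + (156*(-1/246) + 39/37))² = (-205 + (-26/41 + 39/37))² = (-205 + 637/1517)² = (-310348/1517)² = 96315881104/2301289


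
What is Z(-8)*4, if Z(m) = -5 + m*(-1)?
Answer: 12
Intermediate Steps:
Z(m) = -5 - m
Z(-8)*4 = (-5 - 1*(-8))*4 = (-5 + 8)*4 = 3*4 = 12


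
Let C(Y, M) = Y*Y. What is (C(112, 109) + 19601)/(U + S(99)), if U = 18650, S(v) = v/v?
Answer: 10715/6217 ≈ 1.7235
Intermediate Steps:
C(Y, M) = Y²
S(v) = 1
(C(112, 109) + 19601)/(U + S(99)) = (112² + 19601)/(18650 + 1) = (12544 + 19601)/18651 = 32145*(1/18651) = 10715/6217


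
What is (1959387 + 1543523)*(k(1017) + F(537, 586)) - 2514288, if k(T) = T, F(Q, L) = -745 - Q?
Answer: -930785438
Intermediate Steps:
(1959387 + 1543523)*(k(1017) + F(537, 586)) - 2514288 = (1959387 + 1543523)*(1017 + (-745 - 1*537)) - 2514288 = 3502910*(1017 + (-745 - 537)) - 2514288 = 3502910*(1017 - 1282) - 2514288 = 3502910*(-265) - 2514288 = -928271150 - 2514288 = -930785438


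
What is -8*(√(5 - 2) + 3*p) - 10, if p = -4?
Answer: 86 - 8*√3 ≈ 72.144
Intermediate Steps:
-8*(√(5 - 2) + 3*p) - 10 = -8*(√(5 - 2) + 3*(-4)) - 10 = -8*(√3 - 12) - 10 = -8*(-12 + √3) - 10 = (96 - 8*√3) - 10 = 86 - 8*√3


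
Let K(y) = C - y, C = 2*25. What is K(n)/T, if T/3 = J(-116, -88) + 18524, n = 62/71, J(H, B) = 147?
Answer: 3488/3976923 ≈ 0.00087706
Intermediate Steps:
C = 50
n = 62/71 (n = 62*(1/71) = 62/71 ≈ 0.87324)
T = 56013 (T = 3*(147 + 18524) = 3*18671 = 56013)
K(y) = 50 - y
K(n)/T = (50 - 1*62/71)/56013 = (50 - 62/71)*(1/56013) = (3488/71)*(1/56013) = 3488/3976923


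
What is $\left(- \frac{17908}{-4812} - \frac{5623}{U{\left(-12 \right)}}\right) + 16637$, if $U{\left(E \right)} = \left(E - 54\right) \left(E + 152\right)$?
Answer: $\frac{61660121863}{3705240} \approx 16641.0$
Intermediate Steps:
$U{\left(E \right)} = \left(-54 + E\right) \left(152 + E\right)$
$\left(- \frac{17908}{-4812} - \frac{5623}{U{\left(-12 \right)}}\right) + 16637 = \left(- \frac{17908}{-4812} - \frac{5623}{-8208 + \left(-12\right)^{2} + 98 \left(-12\right)}\right) + 16637 = \left(\left(-17908\right) \left(- \frac{1}{4812}\right) - \frac{5623}{-8208 + 144 - 1176}\right) + 16637 = \left(\frac{4477}{1203} - \frac{5623}{-9240}\right) + 16637 = \left(\frac{4477}{1203} - - \frac{5623}{9240}\right) + 16637 = \left(\frac{4477}{1203} + \frac{5623}{9240}\right) + 16637 = \frac{16043983}{3705240} + 16637 = \frac{61660121863}{3705240}$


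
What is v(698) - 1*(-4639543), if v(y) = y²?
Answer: 5126747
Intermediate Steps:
v(698) - 1*(-4639543) = 698² - 1*(-4639543) = 487204 + 4639543 = 5126747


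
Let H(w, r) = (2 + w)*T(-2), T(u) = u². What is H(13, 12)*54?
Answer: 3240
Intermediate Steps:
H(w, r) = 8 + 4*w (H(w, r) = (2 + w)*(-2)² = (2 + w)*4 = 8 + 4*w)
H(13, 12)*54 = (8 + 4*13)*54 = (8 + 52)*54 = 60*54 = 3240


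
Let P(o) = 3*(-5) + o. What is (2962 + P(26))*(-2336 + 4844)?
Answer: 7456284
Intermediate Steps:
P(o) = -15 + o
(2962 + P(26))*(-2336 + 4844) = (2962 + (-15 + 26))*(-2336 + 4844) = (2962 + 11)*2508 = 2973*2508 = 7456284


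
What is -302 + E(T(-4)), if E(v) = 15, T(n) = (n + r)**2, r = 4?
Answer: -287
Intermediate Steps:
T(n) = (4 + n)**2 (T(n) = (n + 4)**2 = (4 + n)**2)
-302 + E(T(-4)) = -302 + 15 = -287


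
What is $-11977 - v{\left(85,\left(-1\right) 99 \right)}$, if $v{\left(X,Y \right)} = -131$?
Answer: $-11846$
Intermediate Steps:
$-11977 - v{\left(85,\left(-1\right) 99 \right)} = -11977 - -131 = -11977 + 131 = -11846$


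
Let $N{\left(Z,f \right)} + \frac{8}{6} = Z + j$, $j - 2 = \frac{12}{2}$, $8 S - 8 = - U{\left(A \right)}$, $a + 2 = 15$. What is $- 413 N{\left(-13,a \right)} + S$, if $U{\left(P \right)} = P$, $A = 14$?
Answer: $\frac{31379}{12} \approx 2614.9$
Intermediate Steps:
$a = 13$ ($a = -2 + 15 = 13$)
$S = - \frac{3}{4}$ ($S = 1 + \frac{\left(-1\right) 14}{8} = 1 + \frac{1}{8} \left(-14\right) = 1 - \frac{7}{4} = - \frac{3}{4} \approx -0.75$)
$j = 8$ ($j = 2 + \frac{12}{2} = 2 + 12 \cdot \frac{1}{2} = 2 + 6 = 8$)
$N{\left(Z,f \right)} = \frac{20}{3} + Z$ ($N{\left(Z,f \right)} = - \frac{4}{3} + \left(Z + 8\right) = - \frac{4}{3} + \left(8 + Z\right) = \frac{20}{3} + Z$)
$- 413 N{\left(-13,a \right)} + S = - 413 \left(\frac{20}{3} - 13\right) - \frac{3}{4} = \left(-413\right) \left(- \frac{19}{3}\right) - \frac{3}{4} = \frac{7847}{3} - \frac{3}{4} = \frac{31379}{12}$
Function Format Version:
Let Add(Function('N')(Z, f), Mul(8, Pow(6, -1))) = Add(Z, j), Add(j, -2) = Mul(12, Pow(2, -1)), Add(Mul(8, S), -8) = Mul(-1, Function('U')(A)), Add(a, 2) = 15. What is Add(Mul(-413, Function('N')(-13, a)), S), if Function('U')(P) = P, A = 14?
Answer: Rational(31379, 12) ≈ 2614.9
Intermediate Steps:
a = 13 (a = Add(-2, 15) = 13)
S = Rational(-3, 4) (S = Add(1, Mul(Rational(1, 8), Mul(-1, 14))) = Add(1, Mul(Rational(1, 8), -14)) = Add(1, Rational(-7, 4)) = Rational(-3, 4) ≈ -0.75000)
j = 8 (j = Add(2, Mul(12, Pow(2, -1))) = Add(2, Mul(12, Rational(1, 2))) = Add(2, 6) = 8)
Function('N')(Z, f) = Add(Rational(20, 3), Z) (Function('N')(Z, f) = Add(Rational(-4, 3), Add(Z, 8)) = Add(Rational(-4, 3), Add(8, Z)) = Add(Rational(20, 3), Z))
Add(Mul(-413, Function('N')(-13, a)), S) = Add(Mul(-413, Add(Rational(20, 3), -13)), Rational(-3, 4)) = Add(Mul(-413, Rational(-19, 3)), Rational(-3, 4)) = Add(Rational(7847, 3), Rational(-3, 4)) = Rational(31379, 12)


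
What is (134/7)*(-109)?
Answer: -14606/7 ≈ -2086.6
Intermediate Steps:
(134/7)*(-109) = -14606/7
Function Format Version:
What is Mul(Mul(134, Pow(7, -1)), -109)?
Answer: Rational(-14606, 7) ≈ -2086.6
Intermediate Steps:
Mul(Mul(134, Pow(7, -1)), -109) = Mul(Mul(134, Rational(1, 7)), -109) = Mul(Rational(134, 7), -109) = Rational(-14606, 7)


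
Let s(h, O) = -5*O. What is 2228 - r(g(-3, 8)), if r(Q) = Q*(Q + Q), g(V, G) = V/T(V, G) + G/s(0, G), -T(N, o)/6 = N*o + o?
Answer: 28517031/12800 ≈ 2227.9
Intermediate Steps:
T(N, o) = -6*o - 6*N*o (T(N, o) = -6*(N*o + o) = -6*(o + N*o) = -6*o - 6*N*o)
g(V, G) = -⅕ - V/(6*G*(1 + V)) (g(V, G) = V/((-6*G*(1 + V))) + G/((-5*G)) = V*(-1/(6*G*(1 + V))) + G*(-1/(5*G)) = -V/(6*G*(1 + V)) - ⅕ = -⅕ - V/(6*G*(1 + V)))
r(Q) = 2*Q² (r(Q) = Q*(2*Q) = 2*Q²)
2228 - r(g(-3, 8)) = 2228 - 2*((-⅙*(-3) - ⅕*8*(1 - 3))/(8*(1 - 3)))² = 2228 - 2*((⅛)*(½ - ⅕*8*(-2))/(-2))² = 2228 - 2*((⅛)*(-½)*(½ + 16/5))² = 2228 - 2*((⅛)*(-½)*(37/10))² = 2228 - 2*(-37/160)² = 2228 - 2*1369/25600 = 2228 - 1*1369/12800 = 2228 - 1369/12800 = 28517031/12800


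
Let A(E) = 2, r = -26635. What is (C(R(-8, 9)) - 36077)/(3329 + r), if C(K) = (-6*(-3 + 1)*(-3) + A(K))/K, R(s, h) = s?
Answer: 144291/93224 ≈ 1.5478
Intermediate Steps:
C(K) = -34/K (C(K) = (-6*(-3 + 1)*(-3) + 2)/K = (-(-12)*(-3) + 2)/K = (-6*6 + 2)/K = (-36 + 2)/K = -34/K)
(C(R(-8, 9)) - 36077)/(3329 + r) = (-34/(-8) - 36077)/(3329 - 26635) = (-34*(-1/8) - 36077)/(-23306) = (17/4 - 36077)*(-1/23306) = -144291/4*(-1/23306) = 144291/93224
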